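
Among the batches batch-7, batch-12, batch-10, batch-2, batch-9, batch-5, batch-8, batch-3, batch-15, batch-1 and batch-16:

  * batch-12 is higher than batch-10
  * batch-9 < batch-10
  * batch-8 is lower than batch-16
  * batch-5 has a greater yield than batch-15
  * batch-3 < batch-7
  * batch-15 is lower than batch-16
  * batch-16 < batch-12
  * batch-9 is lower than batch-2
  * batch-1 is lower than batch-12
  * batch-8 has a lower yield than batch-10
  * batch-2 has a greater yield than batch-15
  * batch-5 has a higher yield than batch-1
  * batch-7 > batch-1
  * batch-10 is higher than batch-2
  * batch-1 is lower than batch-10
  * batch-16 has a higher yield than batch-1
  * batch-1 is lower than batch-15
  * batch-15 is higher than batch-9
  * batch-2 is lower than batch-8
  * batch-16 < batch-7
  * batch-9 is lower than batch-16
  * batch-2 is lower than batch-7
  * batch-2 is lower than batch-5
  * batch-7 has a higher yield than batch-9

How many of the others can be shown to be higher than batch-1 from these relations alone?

8

From batch-1 the given relations immediately reach batch-15, batch-10, batch-16, batch-7, batch-12, batch-5.
From those, batch-2 — 7 in total.
From those, batch-8 — 8 in total.
Nothing else is reachable above batch-1; 8 in all.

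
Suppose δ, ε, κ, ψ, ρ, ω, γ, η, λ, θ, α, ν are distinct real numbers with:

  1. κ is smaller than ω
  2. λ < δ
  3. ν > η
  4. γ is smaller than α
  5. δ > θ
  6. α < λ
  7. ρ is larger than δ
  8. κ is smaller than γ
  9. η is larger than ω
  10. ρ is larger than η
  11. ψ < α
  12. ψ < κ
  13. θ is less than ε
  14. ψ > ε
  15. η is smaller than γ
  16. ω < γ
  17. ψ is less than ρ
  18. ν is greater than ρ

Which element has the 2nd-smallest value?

ε

Chaining the given pairs: θ < ε < ψ < κ < ω < η < γ < α < λ < δ < ρ < ν.
Counting 2 from the smallest end gives ε.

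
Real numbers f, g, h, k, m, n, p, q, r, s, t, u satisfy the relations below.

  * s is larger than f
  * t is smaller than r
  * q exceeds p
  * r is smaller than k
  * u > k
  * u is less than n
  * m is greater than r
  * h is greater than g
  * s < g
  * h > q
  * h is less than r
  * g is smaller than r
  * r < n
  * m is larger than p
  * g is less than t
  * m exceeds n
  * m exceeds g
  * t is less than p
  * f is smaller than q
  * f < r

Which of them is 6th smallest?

q

Chaining the given pairs: f < s < g < t < p < q < h < r < k < u < n < m.
The 6th smallest is q.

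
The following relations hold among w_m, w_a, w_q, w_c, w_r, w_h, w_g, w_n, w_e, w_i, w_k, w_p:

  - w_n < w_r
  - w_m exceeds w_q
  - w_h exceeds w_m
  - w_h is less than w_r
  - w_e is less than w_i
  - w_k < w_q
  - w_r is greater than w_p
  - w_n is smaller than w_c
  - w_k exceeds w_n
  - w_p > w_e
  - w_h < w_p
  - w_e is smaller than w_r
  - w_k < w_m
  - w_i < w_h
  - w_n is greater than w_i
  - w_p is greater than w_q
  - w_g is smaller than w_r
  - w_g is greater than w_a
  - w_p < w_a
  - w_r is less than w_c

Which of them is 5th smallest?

w_q

Chaining the given pairs: w_e < w_i < w_n < w_k < w_q < w_m < w_h < w_p < w_a < w_g < w_r < w_c.
Counting 5 from the smallest end gives w_q.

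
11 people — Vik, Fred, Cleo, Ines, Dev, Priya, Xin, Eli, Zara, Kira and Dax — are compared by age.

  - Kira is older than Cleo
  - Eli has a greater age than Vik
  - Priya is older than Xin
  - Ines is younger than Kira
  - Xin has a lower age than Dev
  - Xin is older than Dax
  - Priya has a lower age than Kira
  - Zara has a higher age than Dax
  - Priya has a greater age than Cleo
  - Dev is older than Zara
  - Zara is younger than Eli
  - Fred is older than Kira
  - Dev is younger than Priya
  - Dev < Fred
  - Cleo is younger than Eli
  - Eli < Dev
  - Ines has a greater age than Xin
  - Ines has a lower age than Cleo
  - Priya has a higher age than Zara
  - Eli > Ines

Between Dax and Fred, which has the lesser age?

Dax

Dax < Xin and Xin < Ines give Dax < Ines.
With Ines < Cleo: Dax < Xin < Ines < Cleo.
With Cleo < Eli: Dax < Xin < Ines < Cleo < Eli.
With Eli < Dev: Dax < Xin < Ines < Cleo < Eli < Dev.
With Dev < Priya: Dax < Xin < Ines < Cleo < Eli < Dev < Priya.
Then Priya < Kira extends the chain to Kira.
With Kira < Fred: Dax < Xin < Ines < Cleo < Eli < Dev < Priya < Kira < Fred.
So Dax < Fred; Dax is the younger of the two.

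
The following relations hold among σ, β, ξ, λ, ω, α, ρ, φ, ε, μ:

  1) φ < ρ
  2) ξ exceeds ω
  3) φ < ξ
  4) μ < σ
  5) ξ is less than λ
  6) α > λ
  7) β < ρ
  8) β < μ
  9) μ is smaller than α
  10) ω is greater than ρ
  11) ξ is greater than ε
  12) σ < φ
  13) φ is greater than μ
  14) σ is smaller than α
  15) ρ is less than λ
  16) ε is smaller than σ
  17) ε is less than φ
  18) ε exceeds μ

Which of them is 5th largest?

The consecutive relations fix a unique order: β < μ < ε < σ < φ < ρ < ω < ξ < λ < α.
The 5th largest is ρ.

ρ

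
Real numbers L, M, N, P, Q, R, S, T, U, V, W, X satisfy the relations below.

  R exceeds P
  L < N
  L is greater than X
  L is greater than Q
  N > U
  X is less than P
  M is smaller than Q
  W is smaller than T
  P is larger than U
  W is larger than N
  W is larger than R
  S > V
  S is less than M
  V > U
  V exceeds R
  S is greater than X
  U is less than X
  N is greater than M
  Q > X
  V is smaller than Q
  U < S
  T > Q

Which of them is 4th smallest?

Chaining the given pairs: U < X < P < R < V < S < M < Q < L < N < W < T.
The 4th smallest is R.

R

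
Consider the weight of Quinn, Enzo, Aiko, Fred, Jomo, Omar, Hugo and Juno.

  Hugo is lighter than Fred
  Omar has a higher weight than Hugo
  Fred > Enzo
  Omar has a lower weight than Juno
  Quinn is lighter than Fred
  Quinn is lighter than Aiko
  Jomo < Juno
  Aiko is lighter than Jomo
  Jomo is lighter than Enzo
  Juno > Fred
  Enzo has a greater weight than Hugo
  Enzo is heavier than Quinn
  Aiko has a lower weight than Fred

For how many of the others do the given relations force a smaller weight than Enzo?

From Enzo the given relations immediately reach Hugo, Quinn, Jomo.
From those, Aiko — 4 in total.
Nothing else is reachable below Enzo; 4 in all.

4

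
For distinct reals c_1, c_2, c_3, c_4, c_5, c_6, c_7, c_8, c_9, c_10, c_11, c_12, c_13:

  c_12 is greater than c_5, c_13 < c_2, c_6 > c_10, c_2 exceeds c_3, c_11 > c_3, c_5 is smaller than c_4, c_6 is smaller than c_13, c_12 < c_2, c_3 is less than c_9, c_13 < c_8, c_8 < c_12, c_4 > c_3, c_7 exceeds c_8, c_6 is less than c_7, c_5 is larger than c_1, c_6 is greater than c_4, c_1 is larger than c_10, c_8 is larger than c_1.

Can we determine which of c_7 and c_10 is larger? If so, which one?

c_7

Following the relations from c_10: c_10 < c_1 < c_5 < c_4 < c_6 < c_13 < c_8 < c_7.
So c_7 is larger.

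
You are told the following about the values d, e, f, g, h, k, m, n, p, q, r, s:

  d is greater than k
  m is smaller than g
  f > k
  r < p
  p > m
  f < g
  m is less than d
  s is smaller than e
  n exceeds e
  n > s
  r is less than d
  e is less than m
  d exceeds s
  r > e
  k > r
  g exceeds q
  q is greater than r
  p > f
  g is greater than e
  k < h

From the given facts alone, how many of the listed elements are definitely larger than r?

7

From r the given relations immediately reach k, q, p, d.
From those, f, h, g — 7 in total.
Nothing else is reachable above r; 7 in all.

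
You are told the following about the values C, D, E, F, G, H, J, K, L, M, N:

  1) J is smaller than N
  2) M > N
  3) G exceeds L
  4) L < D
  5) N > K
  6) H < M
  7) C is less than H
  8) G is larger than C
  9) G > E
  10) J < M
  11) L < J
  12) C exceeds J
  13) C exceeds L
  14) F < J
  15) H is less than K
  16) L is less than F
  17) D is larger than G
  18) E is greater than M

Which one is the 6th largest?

Chaining the given pairs: L < F < J < C < H < K < N < M < E < G < D.
Counting 6 from the largest end gives K.

K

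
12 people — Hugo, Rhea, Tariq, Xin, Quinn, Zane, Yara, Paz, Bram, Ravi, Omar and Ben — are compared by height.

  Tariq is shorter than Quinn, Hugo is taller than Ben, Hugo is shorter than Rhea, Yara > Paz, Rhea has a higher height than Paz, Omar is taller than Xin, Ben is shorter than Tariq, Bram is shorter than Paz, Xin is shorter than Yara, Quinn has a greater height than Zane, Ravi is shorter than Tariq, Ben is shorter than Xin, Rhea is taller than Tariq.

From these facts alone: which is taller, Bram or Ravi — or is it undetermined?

Following every chain through Ravi: above Ravi we get Tariq, Rhea, Quinn.
Bram is not reached, and no chain runs the other way from Bram to Ravi.
So the given relations leave the order of Ravi and Bram undetermined.

undetermined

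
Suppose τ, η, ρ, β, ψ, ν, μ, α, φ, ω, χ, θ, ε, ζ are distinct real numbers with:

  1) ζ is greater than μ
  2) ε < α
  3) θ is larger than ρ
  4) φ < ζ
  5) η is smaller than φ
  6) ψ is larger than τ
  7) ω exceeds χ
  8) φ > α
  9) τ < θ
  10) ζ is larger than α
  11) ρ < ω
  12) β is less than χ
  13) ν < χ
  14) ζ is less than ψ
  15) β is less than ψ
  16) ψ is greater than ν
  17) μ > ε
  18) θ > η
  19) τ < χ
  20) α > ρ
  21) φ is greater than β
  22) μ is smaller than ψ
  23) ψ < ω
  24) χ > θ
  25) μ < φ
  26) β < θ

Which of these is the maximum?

Chaining downward from ω: directly below it, ρ, χ, ψ; then β, τ, ν, μ, θ, ζ; then ε, η, α, φ.
That covers every other element, and nothing is given above ω, so ω is the maximum.

ω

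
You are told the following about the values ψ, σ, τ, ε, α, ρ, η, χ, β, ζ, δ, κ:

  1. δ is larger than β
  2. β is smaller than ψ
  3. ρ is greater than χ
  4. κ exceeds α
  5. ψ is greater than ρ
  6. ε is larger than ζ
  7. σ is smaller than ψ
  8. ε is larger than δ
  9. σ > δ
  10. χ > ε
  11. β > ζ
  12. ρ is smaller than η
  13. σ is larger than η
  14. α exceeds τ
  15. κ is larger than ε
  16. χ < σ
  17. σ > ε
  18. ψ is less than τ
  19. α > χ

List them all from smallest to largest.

ζ < β < δ < ε < χ < ρ < η < σ < ψ < τ < α < κ

Nothing is placed below ζ, so it is least; from there ζ < β; β < δ; δ < ε; ε < χ; χ < ρ; ρ < η; η < σ; σ < ψ; ψ < τ; τ < α; α < κ, each given directly.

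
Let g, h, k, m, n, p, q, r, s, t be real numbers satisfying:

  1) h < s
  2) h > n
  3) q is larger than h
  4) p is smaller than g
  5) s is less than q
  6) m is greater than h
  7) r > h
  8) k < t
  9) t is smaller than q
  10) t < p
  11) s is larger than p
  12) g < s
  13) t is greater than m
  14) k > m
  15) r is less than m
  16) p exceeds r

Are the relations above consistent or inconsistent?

consistent

The single ordering n < h < r < m < k < t < p < g < s < q satisfies every listed relation, so no contradiction arises.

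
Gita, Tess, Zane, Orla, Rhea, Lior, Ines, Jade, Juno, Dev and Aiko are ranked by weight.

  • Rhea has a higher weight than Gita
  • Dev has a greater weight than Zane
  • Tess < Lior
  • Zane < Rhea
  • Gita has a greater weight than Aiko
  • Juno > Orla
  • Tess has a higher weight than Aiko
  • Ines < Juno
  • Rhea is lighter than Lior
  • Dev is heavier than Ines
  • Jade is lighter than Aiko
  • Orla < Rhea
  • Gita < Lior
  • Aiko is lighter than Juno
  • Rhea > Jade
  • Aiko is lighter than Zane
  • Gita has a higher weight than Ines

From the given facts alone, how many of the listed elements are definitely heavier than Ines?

Directly above Ines: Gita, Juno, Dev.
One step further: Rhea, Lior (5 so far).
Nothing else is reachable above Ines; 5 in all.

5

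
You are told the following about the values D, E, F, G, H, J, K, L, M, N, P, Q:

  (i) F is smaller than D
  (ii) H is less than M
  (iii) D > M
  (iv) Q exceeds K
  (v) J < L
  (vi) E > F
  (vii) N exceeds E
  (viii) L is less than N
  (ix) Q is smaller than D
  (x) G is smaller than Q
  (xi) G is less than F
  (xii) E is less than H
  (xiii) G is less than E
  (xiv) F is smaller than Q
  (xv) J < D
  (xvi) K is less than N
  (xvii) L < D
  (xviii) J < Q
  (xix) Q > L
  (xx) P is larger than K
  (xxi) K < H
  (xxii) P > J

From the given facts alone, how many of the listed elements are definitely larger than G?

From G the given relations immediately reach F, E, Q.
From those, H, N, D — 6 in total.
From those, M — 7 in total.
No other element is forced above G by the given relations, so the count is 7.

7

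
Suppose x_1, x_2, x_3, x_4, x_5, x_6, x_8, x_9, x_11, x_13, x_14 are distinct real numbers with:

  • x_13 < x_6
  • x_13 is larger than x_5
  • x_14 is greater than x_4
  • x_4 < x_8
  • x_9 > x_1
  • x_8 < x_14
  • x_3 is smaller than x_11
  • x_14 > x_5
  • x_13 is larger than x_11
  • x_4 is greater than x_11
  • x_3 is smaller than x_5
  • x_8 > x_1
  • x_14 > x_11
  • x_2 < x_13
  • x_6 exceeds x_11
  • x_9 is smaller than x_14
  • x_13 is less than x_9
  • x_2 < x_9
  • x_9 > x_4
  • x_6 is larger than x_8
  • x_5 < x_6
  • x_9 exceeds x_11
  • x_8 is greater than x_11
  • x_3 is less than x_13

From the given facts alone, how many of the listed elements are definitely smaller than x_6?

The elements the relations force below x_6 are x_1, x_3, x_11, x_2, x_4, x_5, x_13, x_8 — no chain reaches any other.
That is 8.

8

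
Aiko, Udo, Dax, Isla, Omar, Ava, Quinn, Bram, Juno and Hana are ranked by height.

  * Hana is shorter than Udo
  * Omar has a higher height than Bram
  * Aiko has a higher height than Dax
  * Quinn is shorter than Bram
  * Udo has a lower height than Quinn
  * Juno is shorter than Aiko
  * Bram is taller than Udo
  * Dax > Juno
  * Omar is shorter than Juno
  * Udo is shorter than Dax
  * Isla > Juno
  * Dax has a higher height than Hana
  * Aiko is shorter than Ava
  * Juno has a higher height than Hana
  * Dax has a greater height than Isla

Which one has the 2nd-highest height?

Chaining the given pairs: Hana < Udo < Quinn < Bram < Omar < Juno < Isla < Dax < Aiko < Ava.
Counting 2 from the largest end gives Aiko.

Aiko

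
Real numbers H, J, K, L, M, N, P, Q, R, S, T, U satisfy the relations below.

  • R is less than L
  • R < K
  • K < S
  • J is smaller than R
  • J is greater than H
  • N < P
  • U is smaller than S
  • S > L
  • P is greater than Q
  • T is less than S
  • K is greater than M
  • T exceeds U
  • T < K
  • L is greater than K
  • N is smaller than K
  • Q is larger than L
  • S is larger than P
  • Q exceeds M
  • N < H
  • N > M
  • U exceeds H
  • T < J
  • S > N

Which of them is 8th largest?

Piecing the relations together gives one ordering: M < N < H < U < T < J < R < K < L < Q < P < S.
Counting 8 from the largest end gives T.

T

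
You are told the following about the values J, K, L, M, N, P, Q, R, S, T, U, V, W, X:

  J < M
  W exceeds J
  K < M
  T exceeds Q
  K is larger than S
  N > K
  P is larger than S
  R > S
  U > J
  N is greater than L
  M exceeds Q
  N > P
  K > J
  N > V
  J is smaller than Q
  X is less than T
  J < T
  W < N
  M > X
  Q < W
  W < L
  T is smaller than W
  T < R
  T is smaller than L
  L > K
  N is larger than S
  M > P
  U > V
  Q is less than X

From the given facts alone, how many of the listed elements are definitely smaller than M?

Directly below M: J, Q, P, X, K.
One step further: S (6 so far).
Nothing else is reachable below M; 6 in all.

6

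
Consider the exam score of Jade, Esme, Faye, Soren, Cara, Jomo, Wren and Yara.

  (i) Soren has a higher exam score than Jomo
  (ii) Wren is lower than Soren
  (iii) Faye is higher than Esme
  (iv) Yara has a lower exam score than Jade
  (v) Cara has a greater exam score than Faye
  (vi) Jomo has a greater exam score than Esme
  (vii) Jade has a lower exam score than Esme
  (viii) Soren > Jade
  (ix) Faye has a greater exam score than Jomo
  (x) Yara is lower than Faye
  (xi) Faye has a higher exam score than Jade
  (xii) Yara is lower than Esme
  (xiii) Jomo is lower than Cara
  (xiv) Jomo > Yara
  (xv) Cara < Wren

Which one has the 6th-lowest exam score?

Cara

The consecutive relations fix a unique order: Yara < Jade < Esme < Jomo < Faye < Cara < Wren < Soren.
Counting 6 from the smallest end gives Cara.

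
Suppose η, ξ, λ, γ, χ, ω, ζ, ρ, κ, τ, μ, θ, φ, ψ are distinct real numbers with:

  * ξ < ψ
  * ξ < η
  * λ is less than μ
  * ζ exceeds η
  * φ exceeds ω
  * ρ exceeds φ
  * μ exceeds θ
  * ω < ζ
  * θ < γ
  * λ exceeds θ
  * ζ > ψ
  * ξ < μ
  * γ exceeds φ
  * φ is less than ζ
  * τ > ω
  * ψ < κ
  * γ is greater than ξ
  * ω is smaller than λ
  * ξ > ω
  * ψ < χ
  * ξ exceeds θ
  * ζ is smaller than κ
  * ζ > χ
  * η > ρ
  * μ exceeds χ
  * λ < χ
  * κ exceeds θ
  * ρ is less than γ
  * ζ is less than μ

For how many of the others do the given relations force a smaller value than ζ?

9

The elements the relations force below ζ are ω, θ, λ, ξ, φ, ρ, ψ, η, χ — no chain reaches any other.
That is 9.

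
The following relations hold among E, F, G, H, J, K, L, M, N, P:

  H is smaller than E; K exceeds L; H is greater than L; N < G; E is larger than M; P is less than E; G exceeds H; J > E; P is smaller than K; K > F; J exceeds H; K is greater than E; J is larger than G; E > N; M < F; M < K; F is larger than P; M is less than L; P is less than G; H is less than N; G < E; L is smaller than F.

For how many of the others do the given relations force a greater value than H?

Directly above H: N, G, E, J.
One step further: K (5 so far).
Nothing else is reachable above H; 5 in all.

5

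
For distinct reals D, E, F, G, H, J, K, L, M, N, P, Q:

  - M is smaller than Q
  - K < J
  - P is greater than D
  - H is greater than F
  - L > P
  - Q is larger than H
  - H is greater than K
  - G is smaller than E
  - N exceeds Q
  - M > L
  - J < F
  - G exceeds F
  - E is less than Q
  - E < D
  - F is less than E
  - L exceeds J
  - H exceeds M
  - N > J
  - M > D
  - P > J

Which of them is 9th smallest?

M

Piecing the relations together gives one ordering: K < J < F < G < E < D < P < L < M < H < Q < N.
Counting 9 from the smallest end gives M.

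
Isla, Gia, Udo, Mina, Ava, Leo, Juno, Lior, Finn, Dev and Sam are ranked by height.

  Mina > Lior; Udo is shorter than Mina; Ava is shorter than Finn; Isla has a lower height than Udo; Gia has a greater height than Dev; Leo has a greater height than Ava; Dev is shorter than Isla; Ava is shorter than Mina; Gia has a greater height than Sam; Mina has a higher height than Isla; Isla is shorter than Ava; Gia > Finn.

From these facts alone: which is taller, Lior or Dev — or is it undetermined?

Following every chain through Dev: above Dev we get Isla, Udo, Ava, Finn, Leo, Gia, Mina.
Lior is not reached, and no chain runs the other way from Lior to Dev.
So the given relations leave the order of Dev and Lior undetermined.

undetermined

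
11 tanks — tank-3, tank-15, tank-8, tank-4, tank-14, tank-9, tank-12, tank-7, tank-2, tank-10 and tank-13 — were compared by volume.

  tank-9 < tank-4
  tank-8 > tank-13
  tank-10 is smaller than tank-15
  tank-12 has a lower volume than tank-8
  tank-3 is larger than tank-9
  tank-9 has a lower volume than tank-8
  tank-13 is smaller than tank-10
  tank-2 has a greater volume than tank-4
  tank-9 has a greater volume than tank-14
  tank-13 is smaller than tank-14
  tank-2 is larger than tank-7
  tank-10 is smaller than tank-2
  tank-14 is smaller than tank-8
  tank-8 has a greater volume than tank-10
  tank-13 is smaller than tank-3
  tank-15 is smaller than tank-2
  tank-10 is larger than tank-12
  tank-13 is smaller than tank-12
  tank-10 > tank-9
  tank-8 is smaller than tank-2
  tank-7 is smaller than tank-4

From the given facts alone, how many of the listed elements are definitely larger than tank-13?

9

The elements the relations force above tank-13 are tank-12, tank-14, tank-9, tank-4, tank-10, tank-15, tank-3, tank-8, tank-2 — no chain reaches any other.
That is 9.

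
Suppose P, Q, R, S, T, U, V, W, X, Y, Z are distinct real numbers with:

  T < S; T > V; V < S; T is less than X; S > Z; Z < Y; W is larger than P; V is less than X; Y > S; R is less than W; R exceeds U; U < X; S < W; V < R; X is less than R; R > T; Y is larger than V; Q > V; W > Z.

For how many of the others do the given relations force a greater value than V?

Directly above V: T, X, S, Y, R, Q.
One step further: W (7 so far).
No other element is forced above V by the given relations, so the count is 7.

7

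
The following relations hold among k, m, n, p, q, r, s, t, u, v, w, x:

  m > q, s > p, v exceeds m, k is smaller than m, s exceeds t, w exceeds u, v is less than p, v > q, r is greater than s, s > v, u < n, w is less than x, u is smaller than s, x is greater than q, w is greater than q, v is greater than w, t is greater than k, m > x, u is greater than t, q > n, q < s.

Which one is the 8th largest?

Piecing the relations together gives one ordering: k < t < u < n < q < w < x < m < v < p < s < r.
The 8th largest is q.

q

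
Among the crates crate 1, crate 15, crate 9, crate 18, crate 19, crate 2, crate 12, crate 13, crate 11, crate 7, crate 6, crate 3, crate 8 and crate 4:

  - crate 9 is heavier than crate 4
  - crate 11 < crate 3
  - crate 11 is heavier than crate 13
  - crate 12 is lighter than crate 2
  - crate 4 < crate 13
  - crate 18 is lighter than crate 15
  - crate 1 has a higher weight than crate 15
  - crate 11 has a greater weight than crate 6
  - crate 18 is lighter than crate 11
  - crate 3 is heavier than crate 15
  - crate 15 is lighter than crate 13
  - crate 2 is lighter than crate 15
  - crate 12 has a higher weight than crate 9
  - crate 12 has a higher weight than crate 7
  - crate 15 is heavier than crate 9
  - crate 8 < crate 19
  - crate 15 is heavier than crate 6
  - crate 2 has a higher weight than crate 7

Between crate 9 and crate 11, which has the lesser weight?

Link the given pairs in sequence: crate 9 < crate 12; crate 12 < crate 2; crate 2 < crate 15; crate 15 < crate 13; crate 13 < crate 11.
Together: crate 9 < crate 12 < crate 2 < crate 15 < crate 13 < crate 11.
So crate 9 < crate 11; crate 9 is the lighter of the two.

crate 9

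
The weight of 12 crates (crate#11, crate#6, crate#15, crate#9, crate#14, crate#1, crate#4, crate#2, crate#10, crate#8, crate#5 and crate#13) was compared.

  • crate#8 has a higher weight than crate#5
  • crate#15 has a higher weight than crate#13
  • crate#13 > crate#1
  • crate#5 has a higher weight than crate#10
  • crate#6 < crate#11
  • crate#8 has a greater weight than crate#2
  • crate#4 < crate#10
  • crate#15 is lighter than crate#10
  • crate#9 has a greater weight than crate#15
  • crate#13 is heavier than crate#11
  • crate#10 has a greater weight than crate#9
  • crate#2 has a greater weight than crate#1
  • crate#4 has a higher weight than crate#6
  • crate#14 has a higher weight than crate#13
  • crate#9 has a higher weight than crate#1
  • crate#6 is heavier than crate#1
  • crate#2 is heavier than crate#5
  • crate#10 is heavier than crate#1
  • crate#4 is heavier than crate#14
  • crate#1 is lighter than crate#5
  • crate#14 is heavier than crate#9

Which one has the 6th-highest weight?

Piecing the relations together gives one ordering: crate#1 < crate#6 < crate#11 < crate#13 < crate#15 < crate#9 < crate#14 < crate#4 < crate#10 < crate#5 < crate#2 < crate#8.
Counting 6 from the largest end gives crate#14.

crate#14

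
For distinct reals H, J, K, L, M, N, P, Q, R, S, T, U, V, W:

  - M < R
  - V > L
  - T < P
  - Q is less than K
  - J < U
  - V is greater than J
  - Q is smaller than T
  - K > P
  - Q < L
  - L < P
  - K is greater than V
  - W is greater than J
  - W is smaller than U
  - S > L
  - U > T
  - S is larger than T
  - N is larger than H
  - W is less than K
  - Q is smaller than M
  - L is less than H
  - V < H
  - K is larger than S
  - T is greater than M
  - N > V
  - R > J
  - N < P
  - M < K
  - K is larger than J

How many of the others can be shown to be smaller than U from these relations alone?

The elements the relations force below U are J, Q, M, W, T — no chain reaches any other.
That is 5.

5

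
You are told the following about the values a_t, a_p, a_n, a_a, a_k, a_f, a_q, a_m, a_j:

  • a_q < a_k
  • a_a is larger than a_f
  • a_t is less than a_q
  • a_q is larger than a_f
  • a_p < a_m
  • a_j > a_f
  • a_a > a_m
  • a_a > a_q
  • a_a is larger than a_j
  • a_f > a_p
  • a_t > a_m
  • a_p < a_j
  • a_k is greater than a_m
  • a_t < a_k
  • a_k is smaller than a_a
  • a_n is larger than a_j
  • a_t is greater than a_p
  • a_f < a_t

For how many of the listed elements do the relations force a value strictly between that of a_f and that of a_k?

2

The relations place a_f below a_k. An element lies strictly between them when it is forced above a_f and also forced below a_k.
Above a_f: {a_t, a_j, a_q, a_a, a_n}. Below a_k: {a_p, a_m, a_t, a_q}.
Intersection: {a_t, a_q} — 2.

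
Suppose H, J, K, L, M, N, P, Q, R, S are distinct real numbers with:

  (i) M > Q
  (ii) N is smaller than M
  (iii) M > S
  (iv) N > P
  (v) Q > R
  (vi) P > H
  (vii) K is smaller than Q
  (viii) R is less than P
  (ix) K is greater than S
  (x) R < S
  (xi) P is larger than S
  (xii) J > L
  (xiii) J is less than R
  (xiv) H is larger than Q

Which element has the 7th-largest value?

The consecutive relations fix a unique order: L < J < R < S < K < Q < H < P < N < M.
The 7th largest is S.

S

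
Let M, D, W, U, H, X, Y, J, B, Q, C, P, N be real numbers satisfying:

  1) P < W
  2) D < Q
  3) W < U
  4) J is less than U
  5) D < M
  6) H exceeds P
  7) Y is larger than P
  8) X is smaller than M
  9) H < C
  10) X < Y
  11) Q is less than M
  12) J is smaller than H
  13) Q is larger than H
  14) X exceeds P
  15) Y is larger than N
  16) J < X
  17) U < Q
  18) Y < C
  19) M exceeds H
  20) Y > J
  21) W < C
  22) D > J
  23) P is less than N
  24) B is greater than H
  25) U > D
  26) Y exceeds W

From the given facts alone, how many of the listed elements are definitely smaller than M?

8

From M the given relations immediately reach X, H, D, Q.
From those, P, J, U — 7 in total.
From those, W — 8 in total.
Nothing else is reachable below M; 8 in all.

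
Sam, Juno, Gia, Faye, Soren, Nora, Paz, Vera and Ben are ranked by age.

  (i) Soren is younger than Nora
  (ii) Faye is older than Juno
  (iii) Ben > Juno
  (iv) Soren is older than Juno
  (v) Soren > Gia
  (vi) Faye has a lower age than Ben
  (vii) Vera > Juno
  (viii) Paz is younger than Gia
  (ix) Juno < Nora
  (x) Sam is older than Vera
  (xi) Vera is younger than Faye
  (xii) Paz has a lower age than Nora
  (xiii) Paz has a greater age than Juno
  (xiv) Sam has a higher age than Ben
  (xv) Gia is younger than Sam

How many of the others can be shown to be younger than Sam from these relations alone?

From Sam the given relations immediately reach Vera, Gia, Ben.
From those, Juno, Paz, Faye — 6 in total.
No other element is forced below Sam by the given relations, so the count is 6.

6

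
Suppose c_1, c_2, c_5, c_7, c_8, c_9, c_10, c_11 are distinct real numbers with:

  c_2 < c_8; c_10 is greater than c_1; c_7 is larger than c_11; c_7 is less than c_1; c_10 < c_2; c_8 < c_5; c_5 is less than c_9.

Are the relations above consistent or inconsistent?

consistent

The single ordering c_11 < c_7 < c_1 < c_10 < c_2 < c_8 < c_5 < c_9 satisfies every listed relation, so no contradiction arises.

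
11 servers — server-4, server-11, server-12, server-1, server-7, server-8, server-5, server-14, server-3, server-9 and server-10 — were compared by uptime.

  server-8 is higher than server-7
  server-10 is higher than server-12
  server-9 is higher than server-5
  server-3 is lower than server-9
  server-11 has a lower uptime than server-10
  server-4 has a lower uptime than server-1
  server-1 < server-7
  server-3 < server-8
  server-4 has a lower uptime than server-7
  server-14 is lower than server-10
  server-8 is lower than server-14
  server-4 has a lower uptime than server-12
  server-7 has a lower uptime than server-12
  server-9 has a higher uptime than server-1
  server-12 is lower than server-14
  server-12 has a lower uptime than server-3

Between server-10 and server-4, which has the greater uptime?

The relevant relations are server-4 < server-1; server-1 < server-7; server-7 < server-12; server-12 < server-3; server-3 < server-8; server-8 < server-14; server-14 < server-10.
Together: server-4 < server-1 < server-7 < server-12 < server-3 < server-8 < server-14 < server-10.
So server-4 < server-10; server-10 is the higher of the two.

server-10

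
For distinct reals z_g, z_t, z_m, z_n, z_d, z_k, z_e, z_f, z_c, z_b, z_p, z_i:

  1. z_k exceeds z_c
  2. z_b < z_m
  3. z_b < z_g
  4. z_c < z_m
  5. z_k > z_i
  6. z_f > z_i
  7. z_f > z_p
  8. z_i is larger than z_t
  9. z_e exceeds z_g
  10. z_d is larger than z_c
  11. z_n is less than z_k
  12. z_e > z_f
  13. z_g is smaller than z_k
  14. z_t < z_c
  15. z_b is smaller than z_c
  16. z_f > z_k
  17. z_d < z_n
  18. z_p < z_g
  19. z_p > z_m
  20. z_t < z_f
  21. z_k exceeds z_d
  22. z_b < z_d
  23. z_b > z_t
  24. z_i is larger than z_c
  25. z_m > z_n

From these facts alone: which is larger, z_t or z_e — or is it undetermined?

Link the given pairs in sequence: z_t < z_b; z_b < z_c; z_c < z_d; z_d < z_n; z_n < z_m; z_m < z_p; z_p < z_g; z_g < z_k; z_k < z_f; z_f < z_e.
Chaining these gives z_t < z_b < z_c < z_d < z_n < z_m < z_p < z_g < z_k < z_f < z_e.
So z_e is larger.

z_e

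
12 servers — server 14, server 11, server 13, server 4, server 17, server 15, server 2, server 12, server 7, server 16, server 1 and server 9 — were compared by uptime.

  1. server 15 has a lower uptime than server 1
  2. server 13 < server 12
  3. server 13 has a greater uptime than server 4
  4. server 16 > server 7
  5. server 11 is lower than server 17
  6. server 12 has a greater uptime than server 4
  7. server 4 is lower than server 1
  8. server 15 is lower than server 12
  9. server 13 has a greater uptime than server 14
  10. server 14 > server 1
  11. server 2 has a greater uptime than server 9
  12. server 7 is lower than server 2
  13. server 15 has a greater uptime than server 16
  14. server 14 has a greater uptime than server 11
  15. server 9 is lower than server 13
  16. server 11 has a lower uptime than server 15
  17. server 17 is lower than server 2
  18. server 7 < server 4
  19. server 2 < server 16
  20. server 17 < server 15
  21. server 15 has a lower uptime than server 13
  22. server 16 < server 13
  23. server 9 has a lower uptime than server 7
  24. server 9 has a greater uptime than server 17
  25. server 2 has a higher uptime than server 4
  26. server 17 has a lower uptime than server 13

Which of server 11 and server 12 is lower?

server 11 < server 17 and server 17 < server 9 give server 11 < server 9.
With server 9 < server 7: server 11 < server 17 < server 9 < server 7.
With server 7 < server 4: server 11 < server 17 < server 9 < server 7 < server 4.
Then server 4 < server 2 extends the chain to server 2.
Then server 2 < server 16 extends the chain to server 16.
Then server 16 < server 15 extends the chain to server 15.
Then server 15 < server 1 extends the chain to server 1.
With server 1 < server 14: server 11 < server 17 < server 9 < server 7 < server 4 < server 2 < server 16 < server 15 < server 1 < server 14.
With server 14 < server 13: server 11 < server 17 < server 9 < server 7 < server 4 < server 2 < server 16 < server 15 < server 1 < server 14 < server 13.
Then server 13 < server 12 extends the chain to server 12.
So server 11 < server 12; server 11 is the lower of the two.

server 11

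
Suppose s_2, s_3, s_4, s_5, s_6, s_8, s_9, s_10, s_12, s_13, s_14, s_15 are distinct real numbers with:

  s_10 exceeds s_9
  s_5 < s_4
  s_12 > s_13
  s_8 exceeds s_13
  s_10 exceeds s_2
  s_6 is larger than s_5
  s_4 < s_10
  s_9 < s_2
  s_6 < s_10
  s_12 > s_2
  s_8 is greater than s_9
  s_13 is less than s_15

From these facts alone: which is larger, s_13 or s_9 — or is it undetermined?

Following every chain through s_13: above s_13 we get s_12, s_15, s_8.
s_9 is not reached, and no chain runs the other way from s_9 to s_13.
So the given relations leave the order of s_13 and s_9 undetermined.

undetermined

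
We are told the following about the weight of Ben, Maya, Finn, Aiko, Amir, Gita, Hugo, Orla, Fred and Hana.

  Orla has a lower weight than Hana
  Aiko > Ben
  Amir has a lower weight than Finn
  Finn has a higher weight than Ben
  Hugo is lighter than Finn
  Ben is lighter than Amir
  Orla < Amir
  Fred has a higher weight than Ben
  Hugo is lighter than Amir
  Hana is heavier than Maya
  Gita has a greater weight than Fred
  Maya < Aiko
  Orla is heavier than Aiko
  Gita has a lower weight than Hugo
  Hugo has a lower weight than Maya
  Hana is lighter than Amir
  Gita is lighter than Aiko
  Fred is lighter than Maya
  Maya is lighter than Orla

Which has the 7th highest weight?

The consecutive relations fix a unique order: Ben < Fred < Gita < Hugo < Maya < Aiko < Orla < Hana < Amir < Finn.
The 7th largest is Hugo.

Hugo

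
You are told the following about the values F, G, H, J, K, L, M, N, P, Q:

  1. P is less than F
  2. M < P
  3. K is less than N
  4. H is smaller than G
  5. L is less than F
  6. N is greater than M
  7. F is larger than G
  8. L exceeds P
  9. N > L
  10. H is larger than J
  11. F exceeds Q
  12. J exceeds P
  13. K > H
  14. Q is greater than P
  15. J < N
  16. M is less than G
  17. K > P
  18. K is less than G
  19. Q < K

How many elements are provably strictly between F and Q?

The relations place Q below F. An element lies strictly between them when it is forced above Q and also forced below F.
Above Q: {K, G, N}. Below F: {M, P, J, H, K, L, G}.
Intersection: {K, G} — 2.

2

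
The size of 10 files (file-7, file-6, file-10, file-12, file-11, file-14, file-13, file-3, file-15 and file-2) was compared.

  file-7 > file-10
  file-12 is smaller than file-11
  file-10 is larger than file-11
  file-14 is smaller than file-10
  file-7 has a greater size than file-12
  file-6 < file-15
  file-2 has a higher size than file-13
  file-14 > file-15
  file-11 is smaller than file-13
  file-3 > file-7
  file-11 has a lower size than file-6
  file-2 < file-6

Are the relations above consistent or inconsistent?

consistent

The single ordering file-12 < file-11 < file-13 < file-2 < file-6 < file-15 < file-14 < file-10 < file-7 < file-3 satisfies every listed relation, so no contradiction arises.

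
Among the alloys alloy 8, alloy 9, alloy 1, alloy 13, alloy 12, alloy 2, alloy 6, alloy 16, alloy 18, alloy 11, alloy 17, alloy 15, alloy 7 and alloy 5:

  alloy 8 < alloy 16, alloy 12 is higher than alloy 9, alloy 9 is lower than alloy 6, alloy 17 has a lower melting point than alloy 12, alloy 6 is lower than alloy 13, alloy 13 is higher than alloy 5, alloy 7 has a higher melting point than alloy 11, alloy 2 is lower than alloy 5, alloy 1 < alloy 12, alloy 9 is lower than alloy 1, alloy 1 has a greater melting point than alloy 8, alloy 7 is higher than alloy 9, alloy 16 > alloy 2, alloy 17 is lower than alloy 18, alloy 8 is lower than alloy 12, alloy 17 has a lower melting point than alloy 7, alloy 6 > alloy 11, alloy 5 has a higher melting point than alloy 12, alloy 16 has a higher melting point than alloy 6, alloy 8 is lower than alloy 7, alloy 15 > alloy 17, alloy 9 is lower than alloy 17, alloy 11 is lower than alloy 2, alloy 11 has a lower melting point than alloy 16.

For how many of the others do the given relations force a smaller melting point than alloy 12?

4

From alloy 12 the given relations immediately reach alloy 8, alloy 9, alloy 17, alloy 1.
Nothing else is reachable below alloy 12; 4 in all.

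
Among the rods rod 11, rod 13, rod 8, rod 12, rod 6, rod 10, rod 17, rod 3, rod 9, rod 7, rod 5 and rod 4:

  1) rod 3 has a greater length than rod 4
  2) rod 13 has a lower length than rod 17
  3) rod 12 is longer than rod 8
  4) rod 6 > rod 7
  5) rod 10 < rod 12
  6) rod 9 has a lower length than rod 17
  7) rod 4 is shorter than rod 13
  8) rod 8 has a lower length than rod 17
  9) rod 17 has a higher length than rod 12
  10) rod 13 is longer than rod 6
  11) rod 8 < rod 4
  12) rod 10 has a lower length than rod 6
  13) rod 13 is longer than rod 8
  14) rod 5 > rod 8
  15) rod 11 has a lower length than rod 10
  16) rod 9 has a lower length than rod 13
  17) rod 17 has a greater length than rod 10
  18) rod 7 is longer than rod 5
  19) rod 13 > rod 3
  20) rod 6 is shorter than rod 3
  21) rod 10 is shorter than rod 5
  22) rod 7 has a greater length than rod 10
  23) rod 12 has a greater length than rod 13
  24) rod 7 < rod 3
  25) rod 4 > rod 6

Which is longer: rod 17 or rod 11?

rod 17

The relevant relations are rod 11 < rod 10; rod 10 < rod 5; rod 5 < rod 7; rod 7 < rod 6; rod 6 < rod 4; rod 4 < rod 3; rod 3 < rod 13; rod 13 < rod 12; rod 12 < rod 17.
Together: rod 11 < rod 10 < rod 5 < rod 7 < rod 6 < rod 4 < rod 3 < rod 13 < rod 12 < rod 17.
So rod 11 < rod 17; rod 17 is the longer of the two.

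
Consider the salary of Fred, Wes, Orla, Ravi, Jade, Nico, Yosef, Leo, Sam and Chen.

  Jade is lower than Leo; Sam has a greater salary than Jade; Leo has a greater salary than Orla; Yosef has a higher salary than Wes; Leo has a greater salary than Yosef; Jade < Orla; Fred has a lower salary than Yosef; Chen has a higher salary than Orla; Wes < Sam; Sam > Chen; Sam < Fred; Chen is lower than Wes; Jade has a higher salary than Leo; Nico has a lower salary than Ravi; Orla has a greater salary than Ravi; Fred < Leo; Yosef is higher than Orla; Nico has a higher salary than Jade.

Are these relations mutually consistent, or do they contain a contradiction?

inconsistent

Chaining the given relations yields Jade < Nico < Ravi < Orla < Chen < Wes < Sam < Fred < Yosef < Leo, so Jade < Leo. But one relation states Leo < Jade. These cannot both hold.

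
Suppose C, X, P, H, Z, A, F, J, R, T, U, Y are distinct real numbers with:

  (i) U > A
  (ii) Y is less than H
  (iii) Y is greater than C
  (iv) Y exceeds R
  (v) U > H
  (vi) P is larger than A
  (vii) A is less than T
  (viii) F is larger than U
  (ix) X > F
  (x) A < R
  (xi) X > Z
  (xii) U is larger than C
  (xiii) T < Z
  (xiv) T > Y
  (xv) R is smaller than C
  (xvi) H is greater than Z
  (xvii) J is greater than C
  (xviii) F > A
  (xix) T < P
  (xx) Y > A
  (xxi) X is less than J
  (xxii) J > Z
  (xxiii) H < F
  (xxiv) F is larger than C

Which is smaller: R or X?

R

R < C and C < Y give R < Y.
With Y < T: R < C < Y < T.
Then T < Z extends the chain to Z.
Then Z < H extends the chain to H.
Then H < U extends the chain to U.
Then U < F extends the chain to F.
Then F < X extends the chain to X.
So R < X; R is the smaller of the two.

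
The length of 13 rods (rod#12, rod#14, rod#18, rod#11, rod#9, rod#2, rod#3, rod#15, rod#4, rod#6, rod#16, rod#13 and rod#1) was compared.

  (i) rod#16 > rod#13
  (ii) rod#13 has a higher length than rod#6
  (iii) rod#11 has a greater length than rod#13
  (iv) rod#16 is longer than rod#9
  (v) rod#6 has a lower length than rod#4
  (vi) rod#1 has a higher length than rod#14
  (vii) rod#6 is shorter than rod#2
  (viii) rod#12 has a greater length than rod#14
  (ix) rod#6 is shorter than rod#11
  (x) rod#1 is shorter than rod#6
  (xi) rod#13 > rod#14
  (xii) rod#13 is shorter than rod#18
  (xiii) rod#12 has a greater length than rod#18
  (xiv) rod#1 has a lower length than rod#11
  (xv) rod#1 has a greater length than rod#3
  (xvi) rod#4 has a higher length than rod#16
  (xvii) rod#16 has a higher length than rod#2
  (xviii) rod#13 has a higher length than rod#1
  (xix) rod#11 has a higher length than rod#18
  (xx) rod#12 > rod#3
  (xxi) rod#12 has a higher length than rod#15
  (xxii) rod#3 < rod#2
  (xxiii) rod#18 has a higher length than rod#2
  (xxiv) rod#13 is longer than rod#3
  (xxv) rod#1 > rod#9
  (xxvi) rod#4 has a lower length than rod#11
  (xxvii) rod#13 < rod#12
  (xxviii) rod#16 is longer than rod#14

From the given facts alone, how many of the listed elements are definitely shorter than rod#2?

5

From rod#2 the given relations immediately reach rod#3, rod#6.
From those, rod#1 — 3 in total.
From those, rod#14, rod#9 — 5 in total.
No other element is forced below rod#2 by the given relations, so the count is 5.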